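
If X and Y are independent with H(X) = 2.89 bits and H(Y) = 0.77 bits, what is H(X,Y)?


For independent variables, H(X,Y) = H(X) + H(Y) = 2.89 + 0.77 = 3.66

3.66 bits


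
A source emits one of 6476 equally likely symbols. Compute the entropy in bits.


H = log2(n) = log2(6476) = 12.6609

12.6609 bits


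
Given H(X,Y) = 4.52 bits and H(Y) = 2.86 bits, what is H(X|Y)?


H(X|Y) = H(X,Y) - H(Y) = 4.52 - 2.86 = 1.66

1.66 bits


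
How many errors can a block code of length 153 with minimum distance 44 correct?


Correction capability = floor((d-1)/2) = floor((44-1)/2) = 21

21 errors


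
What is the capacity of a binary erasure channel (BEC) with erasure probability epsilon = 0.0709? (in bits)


C = 1 - epsilon = 1 - 0.0709 = 0.9291

0.9291 bits


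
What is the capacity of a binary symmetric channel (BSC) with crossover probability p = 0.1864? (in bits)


H(p) = -p*log2(p) - (1-p)*log2(1-p) = -0.1864*log2(0.1864) - 0.8136*log2(0.8136) = 0.451745 + 0.242134 = 0.6939. C = 1 - H(p) = 1 - 0.6939 = 0.3061

0.3061 bits


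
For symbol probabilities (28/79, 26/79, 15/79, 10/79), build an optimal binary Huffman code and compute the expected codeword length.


Huffman construction (repeatedly merge the two least-probable nodes; each merge adds 1 bit to every symbol beneath it): 10/79 + 15/79 = 25/79; 25/79 + 26/79 = 51/79; 28/79 + 51/79 = 1. Resulting codeword lengths (in the order the probabilities were given): (1, 2, 3, 3). L_avg = sum(p_i * l_i) = 28/79*1 + 26/79*2 + 15/79*3 + 10/79*3 = 155/79 = 1.962

1.962 bits


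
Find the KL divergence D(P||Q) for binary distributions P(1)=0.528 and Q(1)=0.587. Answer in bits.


KL = p*log2(p/q) + (1-p)*log2((1-p)/(1-q)) = 0.528*log2(0.528/0.587) + 0.472*log2(0.472/0.413) = 0.0102

0.0102 bits


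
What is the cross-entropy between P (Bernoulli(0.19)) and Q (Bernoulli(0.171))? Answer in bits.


H(P,Q) = -p*log2(q) - (1-p)*log2(1-q). -0.19*log2(0.171) = 0.484107; -0.81*log2(0.829) = 0.219150. H(P,Q) = 0.484107 + 0.219150 = 0.7033

0.7033 bits


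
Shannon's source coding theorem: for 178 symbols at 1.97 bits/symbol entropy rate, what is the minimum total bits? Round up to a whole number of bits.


Minimum bits >= n * H = 178 * 1.97 = 350.66, rounded up to a whole number of bits = 351

351 bits


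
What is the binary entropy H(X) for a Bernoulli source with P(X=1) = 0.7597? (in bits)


H = -p*log2(p) - (1-p)*log2(1-p). -0.7597*log2(0.7597) = 0.301220; -0.2403*log2(0.2403) = 0.494319. H = 0.301220 + 0.494319 = 0.7955

0.7955 bits


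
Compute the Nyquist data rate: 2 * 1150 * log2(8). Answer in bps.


Rate = 2 * B * log2(M) = 2 * 1150 * 3.0 = 6900.0

6900.0 bps


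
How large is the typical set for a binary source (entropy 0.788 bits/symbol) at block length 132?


log2|A_typical| = nH = 132 * 0.788 = 104.016, so |A_typical| ~ 2^104.016 = 2.051e+31

2.051e+31


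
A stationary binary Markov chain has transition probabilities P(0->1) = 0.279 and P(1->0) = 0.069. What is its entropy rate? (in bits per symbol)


Stationary distribution: pi_0 = p10/(p01+p10) = 0.1983, pi_1 = 0.8017. Entropy rate H' = pi_0*H(p01) + pi_1*H(p10) = 0.1983*0.8541 + 0.8017*0.3622 = 0.4597

0.4597 bits/symbol


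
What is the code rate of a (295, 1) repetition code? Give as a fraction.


Rate = k/n = 1/295

1/295


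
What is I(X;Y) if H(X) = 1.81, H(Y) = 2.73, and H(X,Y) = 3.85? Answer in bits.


I(X;Y) = H(X) + H(Y) - H(X,Y) = 1.81 + 2.73 - 3.85 = 0.69

0.69 bits


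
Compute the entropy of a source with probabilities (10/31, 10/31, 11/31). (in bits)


H = -sum(p_i * log2(p_i)). Terms: -(10/31)*log2(10/31) = 0.526538; -(10/31)*log2(10/31) = 0.526538; -(11/31)*log2(11/31) = 0.530400. H = 0.526538 + 0.526538 + 0.530400 = 1.5835

1.5835 bits


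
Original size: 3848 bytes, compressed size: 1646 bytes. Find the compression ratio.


Ratio = original / compressed = 3848 / 1646 = 2.3378

2.3378


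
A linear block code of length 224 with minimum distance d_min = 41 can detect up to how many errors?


Detection capability = d_min - 1 = 41 - 1 = 40

40 errors


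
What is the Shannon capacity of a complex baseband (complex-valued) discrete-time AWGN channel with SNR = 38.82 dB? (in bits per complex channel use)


SNR_linear = 10^(38.82/10) = 7620.7901; C = log2(1 + SNR_linear) = log2(1 + 7620.7901) = 12.8959

12.8959 bits/channel use


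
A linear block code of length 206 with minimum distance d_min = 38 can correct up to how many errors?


Correction capability = floor((d-1)/2) = floor((38-1)/2) = 18

18 errors


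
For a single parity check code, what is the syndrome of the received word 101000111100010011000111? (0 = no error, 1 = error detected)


Syndrome = XOR of all bits = 1 XOR 0 XOR 1 XOR 0 XOR 0 XOR 0 XOR 1 XOR 1 XOR 1 XOR 1 XOR 0 XOR 0 XOR 0 XOR 1 XOR 0 XOR 0 XOR 1 XOR 1 XOR 0 XOR 0 XOR 0 XOR 1 XOR 1 XOR 1 = 0

0


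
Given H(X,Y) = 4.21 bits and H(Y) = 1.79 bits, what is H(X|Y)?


H(X|Y) = H(X,Y) - H(Y) = 4.21 - 1.79 = 2.42

2.42 bits


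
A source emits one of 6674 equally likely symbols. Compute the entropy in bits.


H = log2(n) = log2(6674) = 12.7043

12.7043 bits


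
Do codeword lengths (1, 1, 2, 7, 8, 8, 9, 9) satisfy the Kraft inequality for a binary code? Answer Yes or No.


Kraft sum = sum(2^(-l_i)) = 1.2695, need <= 1. Result: violated (a binary prefix-free code with these lengths cannot exist)

No


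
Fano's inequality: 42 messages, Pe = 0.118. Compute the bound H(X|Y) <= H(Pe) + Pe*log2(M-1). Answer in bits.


H(Pe) = -Pe*log2(Pe) - (1-Pe)*log2(1-Pe) = -0.118*log2(0.118) - 0.882*log2(0.882) = 0.363811 + 0.159774 = 0.5236. Pe*log2(M-1) = 0.118*log2(41) = 0.632191. Bound = H(Pe) + Pe*log2(M-1) = 0.363811 + 0.159774 + 0.632191 = 1.1558

1.1558 bits


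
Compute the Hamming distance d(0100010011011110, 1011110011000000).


Count differing positions: ^ ^ ^ ^ ^ . . . . . . ^ ^ ^ ^ . = 9 differences

9


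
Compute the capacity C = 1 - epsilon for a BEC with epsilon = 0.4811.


C = 1 - epsilon = 1 - 0.4811 = 0.5189

0.5189 bits


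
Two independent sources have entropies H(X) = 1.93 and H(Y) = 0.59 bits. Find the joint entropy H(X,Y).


For independent variables, H(X,Y) = H(X) + H(Y) = 1.93 + 0.59 = 2.52

2.52 bits


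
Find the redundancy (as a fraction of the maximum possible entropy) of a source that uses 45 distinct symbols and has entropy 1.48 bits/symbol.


H_max = log2(K) = log2(45) = 5.4919 bits/symbol. Redundancy = 1 - H/H_max = 1 - 1.48/5.4919 = 1 - 0.2695 = 0.7305

0.7305


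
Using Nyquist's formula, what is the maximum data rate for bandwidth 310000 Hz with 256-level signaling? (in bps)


Rate = 2 * B * log2(M) = 2 * 310000 * 8.0 = 4960000.0

4960000.0 bps


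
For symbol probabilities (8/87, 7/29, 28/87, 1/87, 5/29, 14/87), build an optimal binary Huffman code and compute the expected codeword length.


Huffman construction (repeatedly merge the two least-probable nodes; each merge adds 1 bit to every symbol beneath it): 1/87 + 8/87 = 3/29; 3/29 + 14/87 = 23/87; 5/29 + 7/29 = 12/29; 23/87 + 28/87 = 17/29; 12/29 + 17/29 = 1. Resulting codeword lengths (in the order the probabilities were given): (4, 2, 2, 4, 2, 3). L_avg = sum(p_i * l_i) = 8/87*4 + 7/29*2 + 28/87*2 + 1/87*4 + 5/29*2 + 14/87*3 = 206/87 = 2.3678

2.3678 bits


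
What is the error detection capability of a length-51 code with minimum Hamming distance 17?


Detection capability = d_min - 1 = 17 - 1 = 16

16 errors


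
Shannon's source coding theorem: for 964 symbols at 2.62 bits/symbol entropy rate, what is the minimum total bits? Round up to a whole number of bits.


Minimum bits >= n * H = 964 * 2.62 = 2525.68, rounded up to a whole number of bits = 2526

2526 bits


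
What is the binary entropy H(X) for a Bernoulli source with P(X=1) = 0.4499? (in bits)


H = -p*log2(p) - (1-p)*log2(1-p). -0.4499*log2(0.4499) = 0.518430; -0.5501*log2(0.5501) = 0.474315. H = 0.518430 + 0.474315 = 0.9927

0.9927 bits


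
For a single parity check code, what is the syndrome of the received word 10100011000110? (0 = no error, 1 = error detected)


Syndrome = XOR of all bits = 1 XOR 0 XOR 1 XOR 0 XOR 0 XOR 0 XOR 1 XOR 1 XOR 0 XOR 0 XOR 0 XOR 1 XOR 1 XOR 0 = 0

0


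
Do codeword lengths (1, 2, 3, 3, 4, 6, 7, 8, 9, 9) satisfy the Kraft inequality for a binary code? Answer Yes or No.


Kraft sum = sum(2^(-l_i)) = 1.0938, need <= 1. Result: violated (a binary prefix-free code with these lengths cannot exist)

No


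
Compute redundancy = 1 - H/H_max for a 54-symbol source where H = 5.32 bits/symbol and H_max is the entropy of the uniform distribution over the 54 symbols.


H_max = log2(K) = log2(54) = 5.7549 bits/symbol. Redundancy = 1 - H/H_max = 1 - 5.32/5.7549 = 1 - 0.9244 = 0.0756

0.0756


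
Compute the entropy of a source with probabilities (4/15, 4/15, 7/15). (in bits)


H = -sum(p_i * log2(p_i)). Terms: -(4/15)*log2(4/15) = 0.508504; -(4/15)*log2(4/15) = 0.508504; -(7/15)*log2(7/15) = 0.513117. H = 0.508504 + 0.508504 + 0.513117 = 1.5301

1.5301 bits


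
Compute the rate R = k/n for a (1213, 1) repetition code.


Rate = k/n = 1/1213

1/1213


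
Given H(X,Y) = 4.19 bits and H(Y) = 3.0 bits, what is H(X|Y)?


H(X|Y) = H(X,Y) - H(Y) = 4.19 - 3.0 = 1.19

1.19 bits


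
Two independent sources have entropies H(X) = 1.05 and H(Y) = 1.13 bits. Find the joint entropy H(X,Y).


For independent variables, H(X,Y) = H(X) + H(Y) = 1.05 + 1.13 = 2.18

2.18 bits


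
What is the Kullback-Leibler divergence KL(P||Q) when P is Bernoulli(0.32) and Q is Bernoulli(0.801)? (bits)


KL = p*log2(p/q) + (1-p)*log2((1-p)/(1-q)) = 0.32*log2(0.32/0.801) + 0.68*log2(0.68/0.199) = 0.7819

0.7819 bits


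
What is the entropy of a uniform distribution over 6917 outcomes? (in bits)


H = log2(n) = log2(6917) = 12.7559

12.7559 bits


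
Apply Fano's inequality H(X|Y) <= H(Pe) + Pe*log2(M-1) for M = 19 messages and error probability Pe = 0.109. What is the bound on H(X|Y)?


H(Pe) = -Pe*log2(Pe) - (1-Pe)*log2(1-Pe) = -0.109*log2(0.109) - 0.891*log2(0.891) = 0.348538 + 0.148354 = 0.4969. Pe*log2(M-1) = 0.109*log2(18) = 0.454522. Bound = H(Pe) + Pe*log2(M-1) = 0.348538 + 0.148354 + 0.454522 = 0.9514

0.9514 bits


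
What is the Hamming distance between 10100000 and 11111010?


Count differing positions: . ^ . ^ ^ . ^ . = 4 differences

4


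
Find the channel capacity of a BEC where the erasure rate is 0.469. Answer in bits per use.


C = 1 - epsilon = 1 - 0.469 = 0.531

0.531 bits


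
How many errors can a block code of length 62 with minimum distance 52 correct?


Correction capability = floor((d-1)/2) = floor((52-1)/2) = 25

25 errors


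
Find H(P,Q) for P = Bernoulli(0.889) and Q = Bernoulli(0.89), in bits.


H(P,Q) = -p*log2(q) - (1-p)*log2(1-q). -0.889*log2(0.89) = 0.149461; -0.111*log2(0.11) = 0.353471. H(P,Q) = 0.149461 + 0.353471 = 0.5029

0.5029 bits


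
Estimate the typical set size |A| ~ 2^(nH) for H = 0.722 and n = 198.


log2|A_typical| = nH = 198 * 0.722 = 142.956, so |A_typical| ~ 2^142.956 = 1.082e+43

1.082e+43


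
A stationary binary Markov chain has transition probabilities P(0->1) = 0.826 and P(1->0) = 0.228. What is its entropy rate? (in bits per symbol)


Stationary distribution: pi_0 = p10/(p01+p10) = 0.2163, pi_1 = 0.7837. Entropy rate H' = pi_0*H(p01) + pi_1*H(p10) = 0.2163*0.6668 + 0.7837*0.7745 = 0.7512

0.7512 bits/symbol


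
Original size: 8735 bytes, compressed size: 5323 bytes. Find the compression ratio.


Ratio = original / compressed = 8735 / 5323 = 1.641

1.641


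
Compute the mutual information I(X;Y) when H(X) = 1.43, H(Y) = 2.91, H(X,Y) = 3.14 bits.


I(X;Y) = H(X) + H(Y) - H(X,Y) = 1.43 + 2.91 - 3.14 = 1.2

1.2 bits


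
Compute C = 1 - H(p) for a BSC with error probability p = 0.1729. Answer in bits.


H(p) = -p*log2(p) - (1-p)*log2(1-p) = -0.1729*log2(0.1729) - 0.8271*log2(0.8271) = 0.437781 + 0.226515 = 0.6643. C = 1 - H(p) = 1 - 0.6643 = 0.3357

0.3357 bits


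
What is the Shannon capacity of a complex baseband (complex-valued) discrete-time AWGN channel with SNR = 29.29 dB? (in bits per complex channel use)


SNR_linear = 10^(29.29/10) = 849.1805; C = log2(1 + SNR_linear) = log2(1 + 849.1805) = 9.7316

9.7316 bits/channel use


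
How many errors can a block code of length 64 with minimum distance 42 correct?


Correction capability = floor((d-1)/2) = floor((42-1)/2) = 20

20 errors


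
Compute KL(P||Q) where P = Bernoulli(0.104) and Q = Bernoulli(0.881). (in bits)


KL = p*log2(p/q) + (1-p)*log2((1-p)/(1-q)) = 0.104*log2(0.104/0.881) + 0.896*log2(0.896/0.119) = 2.289

2.289 bits


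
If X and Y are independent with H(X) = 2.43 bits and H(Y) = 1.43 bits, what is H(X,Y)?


For independent variables, H(X,Y) = H(X) + H(Y) = 2.43 + 1.43 = 3.86

3.86 bits


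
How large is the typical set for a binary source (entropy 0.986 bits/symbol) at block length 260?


log2|A_typical| = nH = 260 * 0.986 = 256.36, so |A_typical| ~ 2^256.36 = 1.486e+77

1.486e+77


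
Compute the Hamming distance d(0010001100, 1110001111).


Count differing positions: ^ ^ . . . . . . ^ ^ = 4 differences

4


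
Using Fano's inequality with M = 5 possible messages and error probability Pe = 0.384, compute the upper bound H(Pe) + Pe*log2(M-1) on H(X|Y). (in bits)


H(Pe) = -Pe*log2(Pe) - (1-Pe)*log2(1-Pe) = -0.384*log2(0.384) - 0.616*log2(0.616) = 0.530236 + 0.430583 = 0.9608. Pe*log2(M-1) = 0.384*log2(4) = 0.768000. Bound = H(Pe) + Pe*log2(M-1) = 0.530236 + 0.430583 + 0.768000 = 1.7288

1.7288 bits


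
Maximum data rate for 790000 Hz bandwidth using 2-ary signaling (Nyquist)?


Rate = 2 * B * log2(M) = 2 * 790000 * 1.0 = 1580000.0

1580000.0 bps


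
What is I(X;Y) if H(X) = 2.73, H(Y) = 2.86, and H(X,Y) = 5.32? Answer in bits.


I(X;Y) = H(X) + H(Y) - H(X,Y) = 2.73 + 2.86 - 5.32 = 0.27

0.27 bits


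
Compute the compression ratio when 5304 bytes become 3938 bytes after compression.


Ratio = original / compressed = 5304 / 3938 = 1.3469

1.3469


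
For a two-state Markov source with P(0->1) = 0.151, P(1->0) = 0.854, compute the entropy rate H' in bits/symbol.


Stationary distribution: pi_0 = p10/(p01+p10) = 0.8498, pi_1 = 0.1502. Entropy rate H' = pi_0*H(p01) + pi_1*H(p10) = 0.8498*0.6123 + 0.1502*0.5997 = 0.6104

0.6104 bits/symbol


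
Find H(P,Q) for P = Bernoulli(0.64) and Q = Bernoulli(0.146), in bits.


H(P,Q) = -p*log2(q) - (1-p)*log2(1-q). -0.64*log2(0.146) = 1.776614; -0.36*log2(0.854) = 0.081969. H(P,Q) = 1.776614 + 0.081969 = 1.8586

1.8586 bits


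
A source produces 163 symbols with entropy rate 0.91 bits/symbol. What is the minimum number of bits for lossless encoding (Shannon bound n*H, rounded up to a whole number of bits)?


Minimum bits >= n * H = 163 * 0.91 = 148.33, rounded up to a whole number of bits = 149

149 bits


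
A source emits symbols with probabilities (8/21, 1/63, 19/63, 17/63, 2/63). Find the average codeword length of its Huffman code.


Huffman construction (repeatedly merge the two least-probable nodes; each merge adds 1 bit to every symbol beneath it): 1/63 + 2/63 = 1/21; 1/21 + 17/63 = 20/63; 19/63 + 20/63 = 13/21; 8/21 + 13/21 = 1. Resulting codeword lengths (in the order the probabilities were given): (1, 4, 2, 3, 4). L_avg = sum(p_i * l_i) = 8/21*1 + 1/63*4 + 19/63*2 + 17/63*3 + 2/63*4 = 125/63 = 1.9841

1.9841 bits


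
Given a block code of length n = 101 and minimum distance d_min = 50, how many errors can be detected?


Detection capability = d_min - 1 = 50 - 1 = 49

49 errors


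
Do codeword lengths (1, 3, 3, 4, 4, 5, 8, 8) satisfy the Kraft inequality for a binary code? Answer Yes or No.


Kraft sum = sum(2^(-l_i)) = 0.9141, need <= 1. Result: satisfied (a binary prefix-free code with these lengths exists)

Yes


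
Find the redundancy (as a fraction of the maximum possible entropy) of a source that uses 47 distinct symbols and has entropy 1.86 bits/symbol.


H_max = log2(K) = log2(47) = 5.5546 bits/symbol. Redundancy = 1 - H/H_max = 1 - 1.86/5.5546 = 1 - 0.3349 = 0.6651

0.6651


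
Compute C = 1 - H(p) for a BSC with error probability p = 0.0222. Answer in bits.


H(p) = -p*log2(p) - (1-p)*log2(1-p) = -0.0222*log2(0.0222) - 0.9778*log2(0.9778) = 0.121951 + 0.031670 = 0.1536. C = 1 - H(p) = 1 - 0.1536 = 0.8464

0.8464 bits


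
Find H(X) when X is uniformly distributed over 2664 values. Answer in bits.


H = log2(n) = log2(2664) = 11.3794

11.3794 bits


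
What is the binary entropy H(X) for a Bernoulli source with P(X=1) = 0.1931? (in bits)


H = -p*log2(p) - (1-p)*log2(1-p). -0.1931*log2(0.1931) = 0.458145; -0.8069*log2(0.8069) = 0.249766. H = 0.458145 + 0.249766 = 0.7079

0.7079 bits


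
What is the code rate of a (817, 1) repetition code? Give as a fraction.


Rate = k/n = 1/817

1/817


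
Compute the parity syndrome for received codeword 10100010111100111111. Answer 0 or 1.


Syndrome = XOR of all bits = 1 XOR 0 XOR 1 XOR 0 XOR 0 XOR 0 XOR 1 XOR 0 XOR 1 XOR 1 XOR 1 XOR 1 XOR 0 XOR 0 XOR 1 XOR 1 XOR 1 XOR 1 XOR 1 XOR 1 = 1

1


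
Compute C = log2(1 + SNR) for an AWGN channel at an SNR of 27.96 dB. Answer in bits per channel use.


SNR_linear = 10^(27.96/10) = 625.1727; C = log2(1 + SNR_linear) = log2(1 + 625.1727) = 9.2904

9.2904 bits/channel use


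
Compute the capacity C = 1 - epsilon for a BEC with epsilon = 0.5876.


C = 1 - epsilon = 1 - 0.5876 = 0.4124

0.4124 bits


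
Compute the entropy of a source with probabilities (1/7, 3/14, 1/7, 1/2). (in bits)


H = -sum(p_i * log2(p_i)). Terms: -(1/7)*log2(1/7) = 0.401051; -(3/14)*log2(3/14) = 0.476227; -(1/7)*log2(1/7) = 0.401051; -(1/2)*log2(1/2) = 0.500000. H = 0.401051 + 0.476227 + 0.401051 + 0.500000 = 1.7783

1.7783 bits


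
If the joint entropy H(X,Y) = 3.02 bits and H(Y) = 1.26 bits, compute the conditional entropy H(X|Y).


H(X|Y) = H(X,Y) - H(Y) = 3.02 - 1.26 = 1.76

1.76 bits


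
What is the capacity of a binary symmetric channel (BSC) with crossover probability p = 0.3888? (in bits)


H(p) = -p*log2(p) - (1-p)*log2(1-p) = -0.3888*log2(0.3888) - 0.6112*log2(0.6112) = 0.529895 + 0.434125 = 0.964. C = 1 - H(p) = 1 - 0.964 = 0.036

0.036 bits


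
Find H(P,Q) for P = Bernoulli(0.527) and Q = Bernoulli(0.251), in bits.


H(P,Q) = -p*log2(q) - (1-p)*log2(1-q). -0.527*log2(0.251) = 1.050965; -0.473*log2(0.749) = 0.197223. H(P,Q) = 1.050965 + 0.197223 = 1.2482

1.2482 bits


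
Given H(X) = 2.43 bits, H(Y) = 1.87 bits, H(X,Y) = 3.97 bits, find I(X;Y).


I(X;Y) = H(X) + H(Y) - H(X,Y) = 2.43 + 1.87 - 3.97 = 0.33

0.33 bits


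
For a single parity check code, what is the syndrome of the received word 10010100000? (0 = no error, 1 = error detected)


Syndrome = XOR of all bits = 1 XOR 0 XOR 0 XOR 1 XOR 0 XOR 1 XOR 0 XOR 0 XOR 0 XOR 0 XOR 0 = 1

1


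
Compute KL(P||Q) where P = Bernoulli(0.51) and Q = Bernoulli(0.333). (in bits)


KL = p*log2(p/q) + (1-p)*log2((1-p)/(1-q)) = 0.51*log2(0.51/0.333) + 0.49*log2(0.49/0.667) = 0.0956

0.0956 bits


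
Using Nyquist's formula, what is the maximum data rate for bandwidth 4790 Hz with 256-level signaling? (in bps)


Rate = 2 * B * log2(M) = 2 * 4790 * 8.0 = 76640.0

76640.0 bps


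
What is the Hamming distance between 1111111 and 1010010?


Count differing positions: . ^ . ^ ^ . ^ = 4 differences

4


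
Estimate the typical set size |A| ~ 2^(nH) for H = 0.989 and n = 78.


log2|A_typical| = nH = 78 * 0.989 = 77.142, so |A_typical| ~ 2^77.142 = 1.667e+23

1.667e+23


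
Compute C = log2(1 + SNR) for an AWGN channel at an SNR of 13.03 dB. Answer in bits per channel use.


SNR_linear = 10^(13.03/10) = 20.0909; C = log2(1 + SNR_linear) = log2(1 + 20.0909) = 4.3986

4.3986 bits/channel use


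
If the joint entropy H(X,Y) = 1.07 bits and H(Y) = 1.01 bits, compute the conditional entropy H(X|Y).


H(X|Y) = H(X,Y) - H(Y) = 1.07 - 1.01 = 0.06

0.06 bits


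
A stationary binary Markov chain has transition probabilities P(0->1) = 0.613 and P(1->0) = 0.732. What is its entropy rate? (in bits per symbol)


Stationary distribution: pi_0 = p10/(p01+p10) = 0.5442, pi_1 = 0.4558. Entropy rate H' = pi_0*H(p01) + pi_1*H(p10) = 0.5442*0.9628 + 0.4558*0.8386 = 0.9062

0.9062 bits/symbol


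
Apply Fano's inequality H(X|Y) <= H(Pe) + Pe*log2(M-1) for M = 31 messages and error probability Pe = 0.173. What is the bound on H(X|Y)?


H(Pe) = -Pe*log2(Pe) - (1-Pe)*log2(1-Pe) = -0.173*log2(0.173) - 0.827*log2(0.827) = 0.437890 + 0.226632 = 0.6645. Pe*log2(M-1) = 0.173*log2(30) = 0.848892. Bound = H(Pe) + Pe*log2(M-1) = 0.437890 + 0.226632 + 0.848892 = 1.5134

1.5134 bits


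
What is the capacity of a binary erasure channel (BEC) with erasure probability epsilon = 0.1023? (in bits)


C = 1 - epsilon = 1 - 0.1023 = 0.8977

0.8977 bits


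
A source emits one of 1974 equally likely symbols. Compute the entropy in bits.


H = log2(n) = log2(1974) = 10.9469

10.9469 bits


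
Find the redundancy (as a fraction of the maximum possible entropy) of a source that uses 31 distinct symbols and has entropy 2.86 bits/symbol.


H_max = log2(K) = log2(31) = 4.9542 bits/symbol. Redundancy = 1 - H/H_max = 1 - 2.86/4.9542 = 1 - 0.5773 = 0.4227

0.4227


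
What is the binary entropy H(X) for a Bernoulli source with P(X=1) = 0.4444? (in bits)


H = -p*log2(p) - (1-p)*log2(1-p). -0.4444*log2(0.4444) = 0.519979; -0.5556*log2(0.5556) = 0.471083. H = 0.519979 + 0.471083 = 0.9911

0.9911 bits


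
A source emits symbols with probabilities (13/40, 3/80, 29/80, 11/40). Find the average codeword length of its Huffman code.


Huffman construction (repeatedly merge the two least-probable nodes; each merge adds 1 bit to every symbol beneath it): 3/80 + 11/40 = 5/16; 5/16 + 13/40 = 51/80; 29/80 + 51/80 = 1. Resulting codeword lengths (in the order the probabilities were given): (2, 3, 1, 3). L_avg = sum(p_i * l_i) = 13/40*2 + 3/80*3 + 29/80*1 + 11/40*3 = 39/20 = 1.95

1.95 bits


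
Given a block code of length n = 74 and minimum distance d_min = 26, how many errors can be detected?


Detection capability = d_min - 1 = 26 - 1 = 25

25 errors


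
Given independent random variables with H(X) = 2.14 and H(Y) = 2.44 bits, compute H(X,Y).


For independent variables, H(X,Y) = H(X) + H(Y) = 2.14 + 2.44 = 4.58

4.58 bits


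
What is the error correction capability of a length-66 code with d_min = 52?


Correction capability = floor((d-1)/2) = floor((52-1)/2) = 25

25 errors


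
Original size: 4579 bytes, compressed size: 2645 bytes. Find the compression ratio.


Ratio = original / compressed = 4579 / 2645 = 1.7312

1.7312


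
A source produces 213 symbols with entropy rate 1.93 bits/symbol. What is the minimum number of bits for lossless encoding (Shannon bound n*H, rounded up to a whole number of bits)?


Minimum bits >= n * H = 213 * 1.93 = 411.09, rounded up to a whole number of bits = 412

412 bits


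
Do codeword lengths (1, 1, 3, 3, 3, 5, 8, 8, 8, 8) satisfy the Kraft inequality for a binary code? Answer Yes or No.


Kraft sum = sum(2^(-l_i)) = 1.4219, need <= 1. Result: violated (a binary prefix-free code with these lengths cannot exist)

No


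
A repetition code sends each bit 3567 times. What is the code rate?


Rate = k/n = 1/3567

1/3567


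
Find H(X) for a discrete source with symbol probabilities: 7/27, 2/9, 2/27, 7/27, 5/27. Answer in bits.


H = -sum(p_i * log2(p_i)). Terms: -(7/27)*log2(7/27) = 0.504916; -(2/9)*log2(2/9) = 0.482206; -(2/27)*log2(2/27) = 0.278140; -(7/27)*log2(7/27) = 0.504916; -(5/27)*log2(5/27) = 0.450548. H = 0.504916 + 0.482206 + 0.278140 + 0.504916 + 0.450548 = 2.2207

2.2207 bits


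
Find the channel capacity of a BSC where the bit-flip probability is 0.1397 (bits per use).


H(p) = -p*log2(p) - (1-p)*log2(1-p) = -0.1397*log2(0.1397) - 0.8603*log2(0.8603) = 0.396692 + 0.186761 = 0.5835. C = 1 - H(p) = 1 - 0.5835 = 0.4165

0.4165 bits


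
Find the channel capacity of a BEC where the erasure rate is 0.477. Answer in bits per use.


C = 1 - epsilon = 1 - 0.477 = 0.523

0.523 bits


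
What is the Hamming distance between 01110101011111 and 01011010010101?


Count differing positions: . . ^ . ^ ^ ^ ^ . . ^ . ^ . = 7 differences

7


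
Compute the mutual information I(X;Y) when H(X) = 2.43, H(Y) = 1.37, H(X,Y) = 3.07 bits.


I(X;Y) = H(X) + H(Y) - H(X,Y) = 2.43 + 1.37 - 3.07 = 0.73

0.73 bits


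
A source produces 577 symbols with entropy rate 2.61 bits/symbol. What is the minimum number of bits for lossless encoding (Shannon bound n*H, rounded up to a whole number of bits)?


Minimum bits >= n * H = 577 * 2.61 = 1505.97, rounded up to a whole number of bits = 1506

1506 bits


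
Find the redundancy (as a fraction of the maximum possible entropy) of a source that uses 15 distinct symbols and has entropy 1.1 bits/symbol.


H_max = log2(K) = log2(15) = 3.9069 bits/symbol. Redundancy = 1 - H/H_max = 1 - 1.1/3.9069 = 1 - 0.2816 = 0.7184

0.7184


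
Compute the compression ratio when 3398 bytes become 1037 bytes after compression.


Ratio = original / compressed = 3398 / 1037 = 3.2768

3.2768


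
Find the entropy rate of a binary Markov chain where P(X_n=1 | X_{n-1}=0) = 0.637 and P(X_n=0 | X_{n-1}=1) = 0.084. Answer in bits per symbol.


Stationary distribution: pi_0 = p10/(p01+p10) = 0.1165, pi_1 = 0.8835. Entropy rate H' = pi_0*H(p01) + pi_1*H(p10) = 0.1165*0.9451 + 0.8835*0.4161 = 0.4778

0.4778 bits/symbol


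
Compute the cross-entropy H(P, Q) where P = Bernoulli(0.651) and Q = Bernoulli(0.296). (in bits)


H(P,Q) = -p*log2(q) - (1-p)*log2(1-q). -0.651*log2(0.296) = 1.143371; -0.349*log2(0.704) = 0.176717. H(P,Q) = 1.143371 + 0.176717 = 1.3201

1.3201 bits


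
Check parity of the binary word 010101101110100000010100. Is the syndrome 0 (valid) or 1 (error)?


Syndrome = XOR of all bits = 0 XOR 1 XOR 0 XOR 1 XOR 0 XOR 1 XOR 1 XOR 0 XOR 1 XOR 1 XOR 1 XOR 0 XOR 1 XOR 0 XOR 0 XOR 0 XOR 0 XOR 0 XOR 0 XOR 1 XOR 0 XOR 1 XOR 0 XOR 0 = 0

0


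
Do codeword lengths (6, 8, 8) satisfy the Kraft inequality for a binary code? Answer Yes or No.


Kraft sum = sum(2^(-l_i)) = 0.0234, need <= 1. Result: satisfied (a binary prefix-free code with these lengths exists)

Yes


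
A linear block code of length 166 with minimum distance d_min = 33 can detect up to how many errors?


Detection capability = d_min - 1 = 33 - 1 = 32

32 errors


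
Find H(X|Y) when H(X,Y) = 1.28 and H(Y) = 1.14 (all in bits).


H(X|Y) = H(X,Y) - H(Y) = 1.28 - 1.14 = 0.14

0.14 bits


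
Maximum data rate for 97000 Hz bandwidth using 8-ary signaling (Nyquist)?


Rate = 2 * B * log2(M) = 2 * 97000 * 3.0 = 582000.0

582000.0 bps


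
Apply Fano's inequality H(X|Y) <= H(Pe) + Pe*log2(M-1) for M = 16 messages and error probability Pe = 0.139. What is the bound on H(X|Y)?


H(Pe) = -Pe*log2(Pe) - (1-Pe)*log2(1-Pe) = -0.139*log2(0.139) - 0.861*log2(0.861) = 0.395711 + 0.185903 = 0.5816. Pe*log2(M-1) = 0.139*log2(15) = 0.543058. Bound = H(Pe) + Pe*log2(M-1) = 0.395711 + 0.185903 + 0.543058 = 1.1247

1.1247 bits


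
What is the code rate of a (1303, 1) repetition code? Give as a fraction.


Rate = k/n = 1/1303

1/1303


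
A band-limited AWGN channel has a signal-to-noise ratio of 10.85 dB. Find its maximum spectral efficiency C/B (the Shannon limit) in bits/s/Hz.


SNR_linear = 10^(10.85/10) = 12.1619; C/B = log2(1 + SNR_linear) = log2(1 + 12.1619) = 3.7183

3.7183 bits/s/Hz


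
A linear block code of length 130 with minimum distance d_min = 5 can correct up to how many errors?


Correction capability = floor((d-1)/2) = floor((5-1)/2) = 2

2 errors


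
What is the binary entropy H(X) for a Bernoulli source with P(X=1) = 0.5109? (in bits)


H = -p*log2(p) - (1-p)*log2(1-p). -0.5109*log2(0.5109) = 0.495004; -0.4891*log2(0.4891) = 0.504653. H = 0.495004 + 0.504653 = 0.9997

0.9997 bits


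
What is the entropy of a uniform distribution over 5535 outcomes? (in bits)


H = log2(n) = log2(5535) = 12.4344

12.4344 bits


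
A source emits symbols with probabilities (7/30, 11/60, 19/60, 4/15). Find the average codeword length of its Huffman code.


Huffman construction (repeatedly merge the two least-probable nodes; each merge adds 1 bit to every symbol beneath it): 11/60 + 7/30 = 5/12; 4/15 + 19/60 = 7/12; 5/12 + 7/12 = 1. Resulting codeword lengths (in the order the probabilities were given): (2, 2, 2, 2). L_avg = sum(p_i * l_i) = 7/30*2 + 11/60*2 + 19/60*2 + 4/15*2 = 2

2.0 bits


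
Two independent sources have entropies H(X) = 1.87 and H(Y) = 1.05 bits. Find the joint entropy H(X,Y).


For independent variables, H(X,Y) = H(X) + H(Y) = 1.87 + 1.05 = 2.92

2.92 bits


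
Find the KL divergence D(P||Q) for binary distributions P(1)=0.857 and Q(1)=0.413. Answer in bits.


KL = p*log2(p/q) + (1-p)*log2((1-p)/(1-q)) = 0.857*log2(0.857/0.413) + 0.143*log2(0.143/0.587) = 0.6112

0.6112 bits


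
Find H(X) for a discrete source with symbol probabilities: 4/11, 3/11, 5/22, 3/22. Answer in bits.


H = -sum(p_i * log2(p_i)). Terms: -(4/11)*log2(4/11) = 0.530702; -(3/11)*log2(3/11) = 0.511219; -(5/22)*log2(5/22) = 0.485796; -(3/22)*log2(3/22) = 0.391973. H = 0.530702 + 0.511219 + 0.485796 + 0.391973 = 1.9197

1.9197 bits


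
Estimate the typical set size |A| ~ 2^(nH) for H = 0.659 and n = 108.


log2|A_typical| = nH = 108 * 0.659 = 71.172, so |A_typical| ~ 2^71.172 = 2.660e+21

2.660e+21


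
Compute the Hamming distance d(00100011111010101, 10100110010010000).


Count differing positions: ^ . . . . ^ . ^ ^ . ^ . . . ^ . ^ = 7 differences

7


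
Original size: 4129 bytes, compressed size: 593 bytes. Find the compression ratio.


Ratio = original / compressed = 4129 / 593 = 6.9629

6.9629


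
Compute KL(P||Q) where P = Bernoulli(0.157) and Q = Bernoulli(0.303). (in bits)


KL = p*log2(p/q) + (1-p)*log2((1-p)/(1-q)) = 0.157*log2(0.157/0.303) + 0.843*log2(0.843/0.697) = 0.0824

0.0824 bits


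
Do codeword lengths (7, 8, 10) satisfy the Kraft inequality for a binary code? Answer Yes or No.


Kraft sum = sum(2^(-l_i)) = 0.0127, need <= 1. Result: satisfied (a binary prefix-free code with these lengths exists)

Yes


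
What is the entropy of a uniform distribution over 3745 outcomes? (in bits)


H = log2(n) = log2(3745) = 11.8708

11.8708 bits


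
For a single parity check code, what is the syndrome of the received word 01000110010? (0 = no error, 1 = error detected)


Syndrome = XOR of all bits = 0 XOR 1 XOR 0 XOR 0 XOR 0 XOR 1 XOR 1 XOR 0 XOR 0 XOR 1 XOR 0 = 0

0


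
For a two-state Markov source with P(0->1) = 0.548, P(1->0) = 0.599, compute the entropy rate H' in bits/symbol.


Stationary distribution: pi_0 = p10/(p01+p10) = 0.5222, pi_1 = 0.4778. Entropy rate H' = pi_0*H(p01) + pi_1*H(p10) = 0.5222*0.9933 + 0.4778*0.9715 = 0.9829

0.9829 bits/symbol


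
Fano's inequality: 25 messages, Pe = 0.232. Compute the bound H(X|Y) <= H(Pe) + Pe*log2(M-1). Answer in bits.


H(Pe) = -Pe*log2(Pe) - (1-Pe)*log2(1-Pe) = -0.232*log2(0.232) - 0.768*log2(0.768) = 0.489010 + 0.292471 = 0.7815. Pe*log2(M-1) = 0.232*log2(24) = 1.063711. Bound = H(Pe) + Pe*log2(M-1) = 0.489010 + 0.292471 + 1.063711 = 1.8452

1.8452 bits


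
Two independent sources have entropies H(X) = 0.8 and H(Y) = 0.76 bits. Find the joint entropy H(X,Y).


For independent variables, H(X,Y) = H(X) + H(Y) = 0.8 + 0.76 = 1.56

1.56 bits


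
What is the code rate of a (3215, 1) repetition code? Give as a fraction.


Rate = k/n = 1/3215

1/3215


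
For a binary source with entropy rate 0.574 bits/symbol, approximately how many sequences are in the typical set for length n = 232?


log2|A_typical| = nH = 232 * 0.574 = 133.168, so |A_typical| ~ 2^133.168 = 1.223e+40

1.223e+40


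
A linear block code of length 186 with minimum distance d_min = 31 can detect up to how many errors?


Detection capability = d_min - 1 = 31 - 1 = 30

30 errors


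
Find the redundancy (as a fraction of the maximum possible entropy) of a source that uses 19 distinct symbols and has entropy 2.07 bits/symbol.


H_max = log2(K) = log2(19) = 4.2479 bits/symbol. Redundancy = 1 - H/H_max = 1 - 2.07/4.2479 = 1 - 0.4873 = 0.5127

0.5127


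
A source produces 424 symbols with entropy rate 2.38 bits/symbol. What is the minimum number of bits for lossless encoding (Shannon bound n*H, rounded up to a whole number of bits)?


Minimum bits >= n * H = 424 * 2.38 = 1009.12, rounded up to a whole number of bits = 1010

1010 bits


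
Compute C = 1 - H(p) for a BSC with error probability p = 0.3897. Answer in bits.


H(p) = -p*log2(p) - (1-p)*log2(1-p) = -0.3897*log2(0.3897) - 0.6103*log2(0.6103) = 0.529822 + 0.434784 = 0.9646. C = 1 - H(p) = 1 - 0.9646 = 0.0354

0.0354 bits


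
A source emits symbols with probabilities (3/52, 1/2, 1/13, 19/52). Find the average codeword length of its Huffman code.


Huffman construction (repeatedly merge the two least-probable nodes; each merge adds 1 bit to every symbol beneath it): 3/52 + 1/13 = 7/52; 7/52 + 19/52 = 1/2; 1/2 + 1/2 = 1. Resulting codeword lengths (in the order the probabilities were given): (3, 1, 3, 2). L_avg = sum(p_i * l_i) = 3/52*3 + 1/2*1 + 1/13*3 + 19/52*2 = 85/52 = 1.6346

1.6346 bits


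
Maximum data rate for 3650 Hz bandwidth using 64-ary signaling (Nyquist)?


Rate = 2 * B * log2(M) = 2 * 3650 * 6.0 = 43800.0

43800.0 bps


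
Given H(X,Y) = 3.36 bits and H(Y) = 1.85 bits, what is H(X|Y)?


H(X|Y) = H(X,Y) - H(Y) = 3.36 - 1.85 = 1.51

1.51 bits


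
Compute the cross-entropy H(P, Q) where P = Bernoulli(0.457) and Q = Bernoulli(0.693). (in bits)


H(P,Q) = -p*log2(q) - (1-p)*log2(1-q). -0.457*log2(0.693) = 0.241786; -0.543*log2(0.307) = 0.925103. H(P,Q) = 0.241786 + 0.925103 = 1.1669

1.1669 bits


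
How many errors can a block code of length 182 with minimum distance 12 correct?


Correction capability = floor((d-1)/2) = floor((12-1)/2) = 5

5 errors


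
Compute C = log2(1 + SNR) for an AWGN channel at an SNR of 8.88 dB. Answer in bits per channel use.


SNR_linear = 10^(8.88/10) = 7.7268; C = log2(1 + SNR_linear) = log2(1 + 7.7268) = 3.1255

3.1255 bits/channel use


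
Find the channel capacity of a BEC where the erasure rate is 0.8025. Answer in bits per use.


C = 1 - epsilon = 1 - 0.8025 = 0.1975

0.1975 bits


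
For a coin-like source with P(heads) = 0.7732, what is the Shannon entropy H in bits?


H = -p*log2(p) - (1-p)*log2(1-p). -0.7732*log2(0.7732) = 0.286924; -0.2268*log2(0.2268) = 0.485467. H = 0.286924 + 0.485467 = 0.7724

0.7724 bits


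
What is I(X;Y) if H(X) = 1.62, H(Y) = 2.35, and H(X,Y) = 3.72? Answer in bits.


I(X;Y) = H(X) + H(Y) - H(X,Y) = 1.62 + 2.35 - 3.72 = 0.25

0.25 bits


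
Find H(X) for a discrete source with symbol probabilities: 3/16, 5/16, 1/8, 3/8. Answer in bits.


H = -sum(p_i * log2(p_i)). Terms: -(3/16)*log2(3/16) = 0.452820; -(5/16)*log2(5/16) = 0.524397; -(1/8)*log2(1/8) = 0.375000; -(3/8)*log2(3/8) = 0.530639. H = 0.452820 + 0.524397 + 0.375000 + 0.530639 = 1.8829

1.8829 bits


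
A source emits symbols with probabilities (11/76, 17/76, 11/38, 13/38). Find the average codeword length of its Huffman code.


Huffman construction (repeatedly merge the two least-probable nodes; each merge adds 1 bit to every symbol beneath it): 11/76 + 17/76 = 7/19; 11/38 + 13/38 = 12/19; 7/19 + 12/19 = 1. Resulting codeword lengths (in the order the probabilities were given): (2, 2, 2, 2). L_avg = sum(p_i * l_i) = 11/76*2 + 17/76*2 + 11/38*2 + 13/38*2 = 2

2.0 bits


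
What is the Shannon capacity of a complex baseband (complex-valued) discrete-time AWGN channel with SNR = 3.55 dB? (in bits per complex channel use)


SNR_linear = 10^(3.55/10) = 2.2646; C = log2(1 + SNR_linear) = log2(1 + 2.2646) = 1.7069

1.7069 bits/channel use


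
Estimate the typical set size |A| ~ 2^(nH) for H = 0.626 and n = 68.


log2|A_typical| = nH = 68 * 0.626 = 42.568, so |A_typical| ~ 2^42.568 = 6.520e+12

6.520e+12


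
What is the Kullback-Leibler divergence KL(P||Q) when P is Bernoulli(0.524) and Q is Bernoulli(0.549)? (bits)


KL = p*log2(p/q) + (1-p)*log2((1-p)/(1-q)) = 0.524*log2(0.524/0.549) + 0.476*log2(0.476/0.451) = 0.0018

0.0018 bits


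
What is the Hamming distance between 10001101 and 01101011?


Count differing positions: ^ ^ ^ . . ^ ^ . = 5 differences

5


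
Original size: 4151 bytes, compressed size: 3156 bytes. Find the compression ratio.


Ratio = original / compressed = 4151 / 3156 = 1.3153

1.3153


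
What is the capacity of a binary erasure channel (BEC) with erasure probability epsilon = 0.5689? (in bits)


C = 1 - epsilon = 1 - 0.5689 = 0.4311

0.4311 bits


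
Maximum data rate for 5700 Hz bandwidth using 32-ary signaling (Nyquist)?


Rate = 2 * B * log2(M) = 2 * 5700 * 5.0 = 57000.0

57000.0 bps


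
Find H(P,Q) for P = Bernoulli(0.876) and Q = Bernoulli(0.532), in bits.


H(P,Q) = -p*log2(q) - (1-p)*log2(1-q). -0.876*log2(0.532) = 0.797600; -0.124*log2(0.468) = 0.135832. H(P,Q) = 0.797600 + 0.135832 = 0.9334

0.9334 bits


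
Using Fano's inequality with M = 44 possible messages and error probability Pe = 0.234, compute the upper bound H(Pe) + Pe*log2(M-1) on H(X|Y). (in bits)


H(Pe) = -Pe*log2(Pe) - (1-Pe)*log2(1-Pe) = -0.234*log2(0.234) - 0.766*log2(0.766) = 0.490328 + 0.294591 = 0.7849. Pe*log2(M-1) = 0.234*log2(43) = 1.269746. Bound = H(Pe) + Pe*log2(M-1) = 0.490328 + 0.294591 + 1.269746 = 2.0547

2.0547 bits


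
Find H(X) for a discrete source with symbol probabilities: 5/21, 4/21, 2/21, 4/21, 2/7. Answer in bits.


H = -sum(p_i * log2(p_i)). Terms: -(5/21)*log2(5/21) = 0.492950; -(4/21)*log2(4/21) = 0.455680; -(2/21)*log2(2/21) = 0.323078; -(4/21)*log2(4/21) = 0.455680; -(2/7)*log2(2/7) = 0.516387. H = 0.492950 + 0.455680 + 0.323078 + 0.455680 + 0.516387 = 2.2438

2.2438 bits


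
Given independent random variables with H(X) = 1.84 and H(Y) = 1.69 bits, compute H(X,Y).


For independent variables, H(X,Y) = H(X) + H(Y) = 1.84 + 1.69 = 3.53

3.53 bits


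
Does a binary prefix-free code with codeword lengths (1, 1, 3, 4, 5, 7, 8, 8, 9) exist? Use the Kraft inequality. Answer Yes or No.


Kraft sum = sum(2^(-l_i)) = 1.2363, need <= 1. Result: violated (a binary prefix-free code with these lengths cannot exist)

No


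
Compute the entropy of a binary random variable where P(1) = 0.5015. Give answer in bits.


H = -p*log2(p) - (1-p)*log2(1-p). -0.5015*log2(0.5015) = 0.499333; -0.4985*log2(0.4985) = 0.500661. H = 0.499333 + 0.500661 = 1.0

1.0 bits


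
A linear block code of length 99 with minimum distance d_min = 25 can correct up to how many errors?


Correction capability = floor((d-1)/2) = floor((25-1)/2) = 12

12 errors


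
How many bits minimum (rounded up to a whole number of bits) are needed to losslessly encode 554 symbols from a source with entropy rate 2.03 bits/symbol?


Minimum bits >= n * H = 554 * 2.03 = 1124.62, rounded up to a whole number of bits = 1125

1125 bits


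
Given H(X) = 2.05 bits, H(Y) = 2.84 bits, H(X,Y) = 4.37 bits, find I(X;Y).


I(X;Y) = H(X) + H(Y) - H(X,Y) = 2.05 + 2.84 - 4.37 = 0.52

0.52 bits


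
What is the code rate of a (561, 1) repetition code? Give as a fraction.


Rate = k/n = 1/561

1/561


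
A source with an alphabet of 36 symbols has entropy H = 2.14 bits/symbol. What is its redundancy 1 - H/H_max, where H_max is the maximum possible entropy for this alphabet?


H_max = log2(K) = log2(36) = 5.1699 bits/symbol. Redundancy = 1 - H/H_max = 1 - 2.14/5.1699 = 1 - 0.4139 = 0.5861

0.5861
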